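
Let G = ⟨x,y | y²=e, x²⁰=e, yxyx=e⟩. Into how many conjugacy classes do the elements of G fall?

The conjugacy classes (representative and size) are:
  [e] (size 1), [x] (size 2), [x¹⁸] (size 2), [x³] (size 2), [x⁴] (size 2), [x¹⁵] (size 2), [x¹⁴] (size 2), [x⁷] (size 2), [x¹²] (size 2), [x¹¹] (size 2), [x¹⁰] (size 1), [x¹⁸y] (size 10), [x⁵y] (size 10).
Class equation: 1 + 2 + 2 + 2 + 2 + 2 + 2 + 2 + 2 + 2 + 1 + 10 + 10 = 40 = |G|. So G has 13 conjugacy classes.

Answer: 13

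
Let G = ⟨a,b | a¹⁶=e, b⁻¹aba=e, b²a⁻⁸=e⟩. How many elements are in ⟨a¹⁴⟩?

|⟨a¹⁴⟩| equals the order of a¹⁴. Compute successive powers until reaching e:
  (a¹⁴)¹ = a¹⁴, (a¹⁴)² = a¹², (a¹⁴)³ = a¹⁰, (a¹⁴)⁴ = a⁸, (a¹⁴)⁵ = a⁶, (a¹⁴)⁶ = a⁴, (a¹⁴)⁷ = a², (a¹⁴)⁸ = e.
The smallest positive k with (a¹⁴)ᵏ = e is 8, so |⟨a¹⁴⟩| = 8.

Answer: 8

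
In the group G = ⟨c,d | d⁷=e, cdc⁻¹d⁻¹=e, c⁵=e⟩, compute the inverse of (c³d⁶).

The order of (c³d⁶) is 35 (smallest k with (c³d⁶)ᵏ = e), so (c³d⁶)⁻¹ = (c³d⁶)³⁴ = c²d.
Check: (c³d⁶) · (c²d) → (c³d⁶) · c² = d⁶;   (d⁶) · d = e, giving e as required.

Answer: c²d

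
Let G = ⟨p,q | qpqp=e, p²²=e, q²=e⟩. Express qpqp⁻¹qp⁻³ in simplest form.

Multiply left to right, reducing at each step:
  q · p = p²¹q
  (p²¹q) · q = p²¹
  (p²¹) · p⁻¹ = p²⁰
  (p²⁰) · q = p²⁰q
  (p²⁰q) · p⁻³ = pq

Answer: pq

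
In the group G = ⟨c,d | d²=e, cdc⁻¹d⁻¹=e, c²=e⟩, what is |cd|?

Compute successive powers until reaching e:
  (cd)¹ = cd, (cd)² = e.
The smallest positive k with (cd)ᵏ = e is 2.

Answer: 2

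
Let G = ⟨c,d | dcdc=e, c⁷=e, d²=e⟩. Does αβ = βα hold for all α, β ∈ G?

c·d = cd but d·c = c⁶d, so c·d ≠ d·c and G is not abelian.

Answer: No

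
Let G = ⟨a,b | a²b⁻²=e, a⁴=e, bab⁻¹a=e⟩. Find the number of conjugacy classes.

The conjugacy classes (representative and size) are:
  [e] (size 1), [a³] (size 2), [a²] (size 1), [b⁻¹] (size 2), [ab] (size 2).
Class equation: 1 + 2 + 1 + 2 + 2 = 8 = |G|. So G has 5 conjugacy classes.

Answer: 5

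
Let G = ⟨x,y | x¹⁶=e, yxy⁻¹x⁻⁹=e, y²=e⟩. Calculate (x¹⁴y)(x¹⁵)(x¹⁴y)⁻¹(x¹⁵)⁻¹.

[(x¹⁴y), (x¹⁵)] = (x¹⁴y)·(x¹⁵)·(x¹⁴y)⁻¹·(x¹⁵)⁻¹.
  (x¹⁴y) · (x¹⁵) = x⁵y
  (x⁵y) · (x²y) = x⁷
  (x⁷) · x = x⁸

Answer: x⁸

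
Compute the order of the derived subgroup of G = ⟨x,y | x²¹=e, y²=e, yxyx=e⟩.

G' = [G, G] is generated by all commutators. The generator-pair commutators are: [x, y] = x².
The subgroup they normally generate is {e, x, x², x³, x⁴, x⁵, x⁶, x⁷, x⁸, x⁹, x¹⁰, x¹¹, x¹², x¹³, x¹⁴, x¹⁵, x¹⁶, x¹⁷, x¹⁸, x¹⁹, x²⁰}, of order 21.
Check: |G/G'| = 42/21 = 2 is the order of the abelianisation.

Answer: 21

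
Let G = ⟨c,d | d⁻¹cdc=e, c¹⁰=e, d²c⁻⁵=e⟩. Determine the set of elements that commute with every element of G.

An element z ∈ Z(G) iff z commutes with every generator.
For example c⁵ is central: (c⁵)·c = c⁶ = c·(c⁵); (c⁵)·d = d⁻¹ = d·(c⁵).
Whereas c ∉ Z(G) since c·d = cd ≠ c⁴d⁻¹ = d·c.
Checking each of the 20 elements this way gives Z(G) = {e, c⁵}, of order 2.

Answer: {e, c⁵}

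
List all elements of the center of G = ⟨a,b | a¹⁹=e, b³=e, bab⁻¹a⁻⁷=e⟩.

An element z ∈ Z(G) iff z commutes with every generator.
For example e is central: e·a = a = a·e; e·b = b = b·e.
Whereas a ∉ Z(G) since a·b = ab ≠ a⁷b = b·a.
Checking each of the 57 elements this way gives Z(G) = {e}, of order 1.

Answer: {e}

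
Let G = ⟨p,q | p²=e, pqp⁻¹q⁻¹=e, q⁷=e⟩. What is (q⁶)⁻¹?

The order of (q⁶) is 7 (smallest k with (q⁶)ᵏ = e), so (q⁶)⁻¹ = (q⁶)⁶ = q.
Check: (q⁶) · q → (q⁶) · q = e, giving e as required.

Answer: q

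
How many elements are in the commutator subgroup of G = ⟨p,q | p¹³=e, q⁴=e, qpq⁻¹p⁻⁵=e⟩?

G' = [G, G] is generated by all commutators. The generator-pair commutators are: [p, q] = p⁹.
The subgroup they normally generate is {e, p, p², p³, p⁴, p⁵, p⁶, p⁷, p⁸, p⁹, p¹⁰, p¹¹, p¹²}, of order 13.
Check: |G/G'| = 52/13 = 4 is the order of the abelianisation.

Answer: 13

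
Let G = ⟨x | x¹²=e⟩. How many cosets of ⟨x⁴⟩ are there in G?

First find ord(x⁴) by computing successive powers:
  (x⁴)¹ = x⁴, (x⁴)² = x⁸, (x⁴)³ = e.
So |⟨x⁴⟩| = ord(x⁴) = 3. With |G| = 12, by Lagrange [G : ⟨x⁴⟩] = 12/3 = 4.

Answer: 4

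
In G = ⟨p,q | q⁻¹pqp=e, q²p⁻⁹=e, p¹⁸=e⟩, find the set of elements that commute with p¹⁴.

⟨p¹⁴⟩ ⊆ C_G(p¹⁴) since powers of p¹⁴ commute with p¹⁴; so |C_G(p¹⁴)| ≥ |⟨p¹⁴⟩| = 9.
By orbit–stabilizer, |C_G(p¹⁴)| = |G| / |conj. class of p¹⁴| = 36 / 2 = 18.
The 18 elements commuting with p¹⁴ are {e, p, p², p³, p⁴, p⁵, p⁶, p⁷, p⁸, p⁹, p¹⁰, p¹¹, p¹², p¹³, p¹⁴, p¹⁵, p¹⁶, p¹⁷}.

Answer: {e, p, p², p³, p⁴, p⁵, p⁶, p⁷, p⁸, p⁹, p¹⁰, p¹¹, p¹², p¹³, p¹⁴, p¹⁵, p¹⁶, p¹⁷}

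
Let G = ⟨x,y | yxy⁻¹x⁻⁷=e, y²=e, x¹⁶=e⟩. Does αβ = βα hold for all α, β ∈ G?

x·y = xy but y·x = x⁷y, so x·y ≠ y·x and G is not abelian.

Answer: No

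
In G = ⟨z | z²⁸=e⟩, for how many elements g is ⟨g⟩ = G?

G is cyclic of order 28. An element generates G iff its order is 28, and a cyclic group of order 28 has exactly φ(28) = 12 such elements.

Answer: 12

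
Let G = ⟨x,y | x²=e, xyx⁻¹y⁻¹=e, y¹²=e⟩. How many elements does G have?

Enumerate words in the generators, reducing via the relations: the distinct elements are
  {e, x, y, xy, y², y³, y⁴, y⁵, y⁶, y⁷, y⁸, y⁹, xy², xy³, xy⁴, xy⁵, xy⁶, xy⁷, xy⁸, xy⁹, y¹¹, y¹⁰, xy¹¹, xy¹⁰}.
No further products give new elements, so |G| = 24.

Answer: 24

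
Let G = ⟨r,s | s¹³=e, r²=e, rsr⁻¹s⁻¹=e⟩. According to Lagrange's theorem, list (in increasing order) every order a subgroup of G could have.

|G| = 26 = 2 · 13. By Lagrange's theorem the order of any subgroup divides 26; the divisors of 26 are 1, 2, 13, 26.

Answer: 1, 2, 13, 26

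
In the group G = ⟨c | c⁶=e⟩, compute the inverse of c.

The order of c is 6 (smallest k with cᵏ = e), so c⁻¹ = c⁵ = c⁵.
Check: c · (c⁵) → c · c⁵ = e, giving e as required.

Answer: c⁵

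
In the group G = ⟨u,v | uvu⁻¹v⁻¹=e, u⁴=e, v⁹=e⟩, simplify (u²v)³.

Compute successive powers of (u²v), reducing at each step:
  (u²v)²: (u²v) · u² = v;   v · v = v²
  (u²v)³: (v²) · u² = u²v²;   (u²v²) · v = u²v³

Answer: u²v³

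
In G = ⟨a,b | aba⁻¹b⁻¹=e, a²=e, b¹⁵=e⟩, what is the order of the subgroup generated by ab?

|⟨ab⟩| equals the order of ab. Compute successive powers until reaching e:
  (ab)¹ = ab, (ab)² = b², (ab)³ = ab³, (ab)⁴ = b⁴, (ab)⁵ = ab⁵, (ab)⁶ = b⁶, (ab)⁷ = ab⁷, (ab)⁸ = b⁸, (ab)⁹ = ab⁹, (ab)¹⁰ = b¹⁰, (ab)¹¹ = ab¹¹, (ab)¹² = b¹², (ab)¹³ = ab¹³, (ab)¹⁴ = b¹⁴, (ab)¹⁵ = a, (ab)¹⁶ = b, (ab)¹⁷ = ab², (ab)¹⁸ = b³, (ab)¹⁹ = ab⁴, (ab)²⁰ = b⁵, (ab)²¹ = ab⁶, (ab)²² = b⁷, (ab)²³ = ab⁸, (ab)²⁴ = b⁹, (ab)²⁵ = ab¹⁰, (ab)²⁶ = b¹¹, (ab)²⁷ = ab¹², (ab)²⁸ = b¹³, (ab)²⁹ = ab¹⁴, (ab)³⁰ = e.
The smallest positive k with (ab)ᵏ = e is 30, so |⟨ab⟩| = 30.

Answer: 30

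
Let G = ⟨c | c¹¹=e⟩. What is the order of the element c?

Compute successive powers until reaching e:
  c¹ = c, c² = c², c³ = c³, c⁴ = c⁴, c⁵ = c⁵, c⁶ = c⁶, c⁷ = c⁷, c⁸ = c⁸, c⁹ = c⁹, c¹⁰ = c¹⁰, c¹¹ = e.
The smallest positive k with cᵏ = e is 11.

Answer: 11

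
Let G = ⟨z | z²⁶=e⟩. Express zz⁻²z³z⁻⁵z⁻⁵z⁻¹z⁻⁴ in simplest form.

Multiply left to right, reducing at each step:
  z · z⁻² = z²⁵
  (z²⁵) · z³ = z²
  (z²) · z⁻⁵ = z²³
  (z²³) · z⁻⁵ = z¹⁸
  (z¹⁸) · z⁻¹ = z¹⁷
  (z¹⁷) · z⁻⁴ = z¹³

Answer: z¹³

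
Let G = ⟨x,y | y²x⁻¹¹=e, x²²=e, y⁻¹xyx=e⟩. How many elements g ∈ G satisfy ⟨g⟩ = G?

⟨g⟩ = G would require ord(g) = |G| = 44, but the maximum element order in G is 22 < 44. So G is not cyclic and no single element generates it: the count is 0.

Answer: 0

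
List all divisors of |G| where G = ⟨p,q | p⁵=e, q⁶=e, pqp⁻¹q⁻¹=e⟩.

|G| = 30 = 2 · 3 · 5. By Lagrange's theorem the order of any subgroup divides 30; the divisors of 30 are 1, 2, 3, 5, 6, 10, 15, 30.

Answer: 1, 2, 3, 5, 6, 10, 15, 30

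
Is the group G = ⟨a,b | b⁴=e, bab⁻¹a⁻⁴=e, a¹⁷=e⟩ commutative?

a·b = ab but b·a = a⁴b, so a·b ≠ b·a and G is not abelian.

Answer: No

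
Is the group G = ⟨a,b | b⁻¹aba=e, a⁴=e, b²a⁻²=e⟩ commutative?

a·b = ab but b·a = ab⁻¹, so a·b ≠ b·a and G is not abelian.

Answer: No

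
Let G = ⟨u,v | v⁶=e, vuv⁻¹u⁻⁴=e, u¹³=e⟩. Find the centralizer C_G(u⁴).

⟨u⁴⟩ ⊆ C_G(u⁴) since powers of u⁴ commute with u⁴; so |C_G(u⁴)| ≥ |⟨u⁴⟩| = 13.
By orbit–stabilizer, |C_G(u⁴)| = |G| / |conj. class of u⁴| = 78 / 6 = 13.
The 13 elements commuting with u⁴ are {e, u, u², u³, u⁴, u⁵, u⁶, u⁷, u⁸, u⁹, u¹⁰, u¹¹, u¹²}.

Answer: {e, u, u², u³, u⁴, u⁵, u⁶, u⁷, u⁸, u⁹, u¹⁰, u¹¹, u¹²}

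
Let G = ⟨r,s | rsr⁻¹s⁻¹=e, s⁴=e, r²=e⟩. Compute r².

Compute successive powers of r, reducing at each step:
  r²: r · r = e

Answer: e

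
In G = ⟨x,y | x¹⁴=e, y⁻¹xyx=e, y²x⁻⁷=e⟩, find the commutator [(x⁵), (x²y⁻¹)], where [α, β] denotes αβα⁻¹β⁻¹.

[(x⁵), (x²y⁻¹)] = (x⁵)·(x²y⁻¹)·(x⁵)⁻¹·(x²y⁻¹)⁻¹.
  (x⁵) · (x²y⁻¹) = y
  y · (x⁹) = x⁵y
  (x⁵y) · (x²y) = x¹⁰

Answer: x¹⁰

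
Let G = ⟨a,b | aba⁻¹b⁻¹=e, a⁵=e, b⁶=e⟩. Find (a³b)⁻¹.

The order of (a³b) is 30 (smallest k with (a³b)ᵏ = e), so (a³b)⁻¹ = (a³b)²⁹ = a²b⁵.
Check: (a³b) · (a²b⁵) → (a³b) · a² = b;   b · b⁵ = e, giving e as required.

Answer: a²b⁵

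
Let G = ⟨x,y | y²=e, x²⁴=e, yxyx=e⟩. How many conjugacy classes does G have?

The conjugacy classes (representative and size) are:
  [e] (size 1), [x²³] (size 2), [x²] (size 2), [x³] (size 2), [x²⁰] (size 2), [x¹⁹] (size 2), [x⁶] (size 2), [x⁷] (size 2), [x⁸] (size 2), [x⁹] (size 2), [x¹⁴] (size 2), [x¹¹] (size 2), [x¹²] (size 1), [x⁴y] (size 12), [x⁵y] (size 12).
Class equation: 1 + 2 + 2 + 2 + 2 + 2 + 2 + 2 + 2 + 2 + 2 + 2 + 1 + 12 + 12 = 48 = |G|. So G has 15 conjugacy classes.

Answer: 15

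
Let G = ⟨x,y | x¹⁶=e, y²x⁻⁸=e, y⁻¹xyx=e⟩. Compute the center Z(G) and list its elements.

An element z ∈ Z(G) iff z commutes with every generator.
For example x⁸ is central: (x⁸)·x = x⁹ = x·(x⁸); (x⁸)·y = y⁻¹ = y·(x⁸).
Whereas x ∉ Z(G) since x·y = xy ≠ x⁷y⁻¹ = y·x.
Checking each of the 32 elements this way gives Z(G) = {e, x⁸}, of order 2.

Answer: {e, x⁸}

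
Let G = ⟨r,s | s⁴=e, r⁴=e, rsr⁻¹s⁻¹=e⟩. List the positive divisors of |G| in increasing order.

|G| = 16 = 2⁴. By Lagrange's theorem the order of any subgroup divides 16; the divisors of 16 are 1, 2, 4, 8, 16.

Answer: 1, 2, 4, 8, 16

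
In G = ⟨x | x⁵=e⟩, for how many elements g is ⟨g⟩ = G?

G is cyclic of order 5. An element generates G iff its order is 5, and a cyclic group of order 5 has exactly φ(5) = 4 such elements.

Answer: 4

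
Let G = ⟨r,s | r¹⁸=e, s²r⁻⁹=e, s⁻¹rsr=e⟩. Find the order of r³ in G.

Compute successive powers until reaching e:
  (r³)¹ = r³, (r³)² = r⁶, (r³)³ = r⁹, (r³)⁴ = r¹², (r³)⁵ = r¹⁵, (r³)⁶ = e.
The smallest positive k with (r³)ᵏ = e is 6.

Answer: 6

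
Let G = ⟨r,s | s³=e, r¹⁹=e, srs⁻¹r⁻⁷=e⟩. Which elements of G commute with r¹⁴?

⟨r¹⁴⟩ ⊆ C_G(r¹⁴) since powers of r¹⁴ commute with r¹⁴; so |C_G(r¹⁴)| ≥ |⟨r¹⁴⟩| = 19.
By orbit–stabilizer, |C_G(r¹⁴)| = |G| / |conj. class of r¹⁴| = 57 / 3 = 19.
The 19 elements commuting with r¹⁴ are {e, r, r², r³, r⁴, r⁵, r⁶, r⁷, r⁸, r⁹, r¹⁰, r¹¹, r¹², r¹³, r¹⁴, r¹⁵, r¹⁶, r¹⁷, r¹⁸}.

Answer: {e, r, r², r³, r⁴, r⁵, r⁶, r⁷, r⁸, r⁹, r¹⁰, r¹¹, r¹², r¹³, r¹⁴, r¹⁵, r¹⁶, r¹⁷, r¹⁸}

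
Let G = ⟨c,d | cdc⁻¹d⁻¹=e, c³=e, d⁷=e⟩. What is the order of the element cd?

Compute successive powers until reaching e:
  (cd)¹ = cd, (cd)² = c²d², (cd)³ = d³, (cd)⁴ = cd⁴, (cd)⁵ = c²d⁵, (cd)⁶ = d⁶, (cd)⁷ = c, (cd)⁸ = c²d, (cd)⁹ = d², (cd)¹⁰ = cd³, (cd)¹¹ = c²d⁴, (cd)¹² = d⁵, (cd)¹³ = cd⁶, (cd)¹⁴ = c², (cd)¹⁵ = d, (cd)¹⁶ = cd², (cd)¹⁷ = c²d³, (cd)¹⁸ = d⁴, (cd)¹⁹ = cd⁵, (cd)²⁰ = c²d⁶, (cd)²¹ = e.
The smallest positive k with (cd)ᵏ = e is 21.

Answer: 21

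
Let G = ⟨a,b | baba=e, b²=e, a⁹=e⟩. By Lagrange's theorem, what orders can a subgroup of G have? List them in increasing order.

|G| = 18 = 2 · 3². By Lagrange's theorem the order of any subgroup divides 18; the divisors of 18 are 1, 2, 3, 6, 9, 18.

Answer: 1, 2, 3, 6, 9, 18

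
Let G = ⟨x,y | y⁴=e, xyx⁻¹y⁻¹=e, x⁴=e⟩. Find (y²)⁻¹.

The order of (y²) is 2 (smallest k with (y²)ᵏ = e), so (y²)⁻¹ = (y²)¹ = y².
Check: (y²) · (y²) → (y²) · y² = e, giving e as required.

Answer: y²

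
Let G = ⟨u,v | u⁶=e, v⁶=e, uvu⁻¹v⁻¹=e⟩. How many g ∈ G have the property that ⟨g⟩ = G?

⟨g⟩ = G would require ord(g) = |G| = 36, but the maximum element order in G is 6 < 36. So G is not cyclic and no single element generates it: the count is 0.

Answer: 0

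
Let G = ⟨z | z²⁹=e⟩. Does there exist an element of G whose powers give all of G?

|G| = 29. The element z has order 29 (its powers give 29 distinct elements), so ⟨z⟩ = G and G is cyclic.

Answer: Yes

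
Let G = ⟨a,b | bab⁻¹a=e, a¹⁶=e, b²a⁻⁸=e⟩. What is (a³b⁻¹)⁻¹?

The order of (a³b⁻¹) is 4 (smallest k with (a³b⁻¹)ᵏ = e), so (a³b⁻¹)⁻¹ = (a³b⁻¹)³ = a³b.
Check: (a³b⁻¹) · (a³b) → (a³b⁻¹) · a³ = b⁻¹;   (b⁻¹) · b = e, giving e as required.

Answer: a³b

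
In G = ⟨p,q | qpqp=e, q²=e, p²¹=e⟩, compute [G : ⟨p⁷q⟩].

First find ord(p⁷q) by computing successive powers:
  (p⁷q)¹ = p⁷q, (p⁷q)² = e.
So |⟨p⁷q⟩| = ord(p⁷q) = 2. With |G| = 42, by Lagrange [G : ⟨p⁷q⟩] = 42/2 = 21.

Answer: 21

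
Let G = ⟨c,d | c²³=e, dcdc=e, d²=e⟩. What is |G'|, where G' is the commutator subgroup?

G' = [G, G] is generated by all commutators. The generator-pair commutators are: [c, d] = c².
The subgroup they normally generate is {e, c, c², c³, c⁴, c⁵, c⁶, c⁷, c⁸, c⁹, c¹⁰, c¹¹, c¹², c¹³, c¹⁴, c¹⁵, c¹⁶, c¹⁷, c¹⁸, c¹⁹, c²⁰, c²¹, c²²}, of order 23.
Check: |G/G'| = 46/23 = 2 is the order of the abelianisation.

Answer: 23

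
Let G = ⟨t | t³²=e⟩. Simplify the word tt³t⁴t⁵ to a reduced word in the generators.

Multiply left to right, reducing at each step:
  t · t³ = t⁴
  (t⁴) · t⁴ = t⁸
  (t⁸) · t⁵ = t¹³

Answer: t¹³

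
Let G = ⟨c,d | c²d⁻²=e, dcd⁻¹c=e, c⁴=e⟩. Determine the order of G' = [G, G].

G' = [G, G] is generated by all commutators. The generator-pair commutators are: [c, d] = c².
The subgroup they normally generate is {e, c²}, of order 2.
Check: |G/G'| = 8/2 = 4 is the order of the abelianisation.

Answer: 2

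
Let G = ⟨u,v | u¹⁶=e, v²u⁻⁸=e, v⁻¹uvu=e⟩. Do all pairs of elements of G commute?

u·v = uv but v·u = u⁷v⁻¹, so u·v ≠ v·u and G is not abelian.

Answer: No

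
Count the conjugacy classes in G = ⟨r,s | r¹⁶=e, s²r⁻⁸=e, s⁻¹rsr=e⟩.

The conjugacy classes (representative and size) are:
  [e] (size 1), [r] (size 2), [r¹⁴] (size 2), [r³] (size 2), [r¹²] (size 2), [r⁵] (size 2), [r¹⁰] (size 2), [r⁷] (size 2), [r⁸] (size 1), [r⁶s] (size 8), [r³s⁻¹] (size 8).
Class equation: 1 + 2 + 2 + 2 + 2 + 2 + 2 + 2 + 1 + 8 + 8 = 32 = |G|. So G has 11 conjugacy classes.

Answer: 11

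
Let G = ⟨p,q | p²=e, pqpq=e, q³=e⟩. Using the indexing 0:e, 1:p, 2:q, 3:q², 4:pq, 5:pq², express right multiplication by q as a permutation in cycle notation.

(0 2 3)(1 4 5)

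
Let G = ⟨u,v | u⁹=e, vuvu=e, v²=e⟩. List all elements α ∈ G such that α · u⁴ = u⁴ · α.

⟨u⁴⟩ ⊆ C_G(u⁴) since powers of u⁴ commute with u⁴; so |C_G(u⁴)| ≥ |⟨u⁴⟩| = 9.
By orbit–stabilizer, |C_G(u⁴)| = |G| / |conj. class of u⁴| = 18 / 2 = 9.
The 9 elements commuting with u⁴ are {e, u, u², u³, u⁴, u⁵, u⁶, u⁷, u⁸}.

Answer: {e, u, u², u³, u⁴, u⁵, u⁶, u⁷, u⁸}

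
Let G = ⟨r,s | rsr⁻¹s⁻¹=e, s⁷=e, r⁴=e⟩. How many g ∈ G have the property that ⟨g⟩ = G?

G is cyclic of order 28. An element generates G iff its order is 28, and a cyclic group of order 28 has exactly φ(28) = 12 such elements.

Answer: 12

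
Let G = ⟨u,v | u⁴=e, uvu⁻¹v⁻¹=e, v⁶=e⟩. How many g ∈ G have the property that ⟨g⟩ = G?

⟨g⟩ = G would require ord(g) = |G| = 24, but the maximum element order in G is 12 < 24. So G is not cyclic and no single element generates it: the count is 0.

Answer: 0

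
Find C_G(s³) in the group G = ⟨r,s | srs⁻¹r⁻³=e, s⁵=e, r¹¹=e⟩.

⟨s³⟩ ⊆ C_G(s³) since powers of s³ commute with s³; so |C_G(s³)| ≥ |⟨s³⟩| = 5.
By orbit–stabilizer, |C_G(s³)| = |G| / |conj. class of s³| = 55 / 11 = 5.
The 5 elements commuting with s³ are {e, s, s², s³, s⁴}.

Answer: {e, s, s², s³, s⁴}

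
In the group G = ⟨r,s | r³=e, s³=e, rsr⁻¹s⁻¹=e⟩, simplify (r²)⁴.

Compute successive powers of (r²), reducing at each step:
  (r²)²: (r²) · r² = r
  (r²)³: r · r² = e
  (r²)⁴: e · r² = r²

Answer: r²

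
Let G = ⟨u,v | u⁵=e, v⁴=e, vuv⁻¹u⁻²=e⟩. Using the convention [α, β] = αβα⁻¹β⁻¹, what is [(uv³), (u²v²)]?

[(uv³), (u²v²)] = (uv³)·(u²v²)·(uv³)⁻¹·(u²v²)⁻¹.
  (uv³) · (u²v²) = u²v
  (u²v) · (u³v) = u³v²
  (u³v²) · (u²v²) = u

Answer: u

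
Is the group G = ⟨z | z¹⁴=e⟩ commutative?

G has a single generator, so G is cyclic and hence abelian.

Answer: Yes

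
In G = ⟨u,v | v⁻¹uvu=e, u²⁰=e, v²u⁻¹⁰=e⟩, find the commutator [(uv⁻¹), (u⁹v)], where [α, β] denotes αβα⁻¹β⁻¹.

[(uv⁻¹), (u⁹v)] = (uv⁻¹)·(u⁹v)·(uv⁻¹)⁻¹·(u⁹v)⁻¹.
  (uv⁻¹) · (u⁹v) = u¹²
  (u¹²) · (uv) = u³v⁻¹
  (u³v⁻¹) · (u⁹v⁻¹) = u⁴

Answer: u⁴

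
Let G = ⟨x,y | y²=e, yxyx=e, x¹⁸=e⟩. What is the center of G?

An element z ∈ Z(G) iff z commutes with every generator.
For example x⁹ is central: (x⁹)·x = x¹⁰ = x·(x⁹); (x⁹)·y = x⁹y = y·(x⁹).
Whereas x ∉ Z(G) since x·y = xy ≠ x¹⁷y = y·x.
Checking each of the 36 elements this way gives Z(G) = {e, x⁹}, of order 2.

Answer: {e, x⁹}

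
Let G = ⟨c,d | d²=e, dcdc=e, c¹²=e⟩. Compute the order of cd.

Compute successive powers until reaching e:
  (cd)¹ = cd, (cd)² = e.
The smallest positive k with (cd)ᵏ = e is 2.

Answer: 2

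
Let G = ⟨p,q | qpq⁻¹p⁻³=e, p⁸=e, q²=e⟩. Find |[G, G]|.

G' = [G, G] is generated by all commutators. The generator-pair commutators are: [p, q] = p⁶.
The subgroup they normally generate is {e, p², p⁴, p⁶}, of order 4.
Check: |G/G'| = 16/4 = 4 is the order of the abelianisation.

Answer: 4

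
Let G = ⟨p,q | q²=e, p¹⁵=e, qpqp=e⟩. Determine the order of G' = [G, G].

G' = [G, G] is generated by all commutators. The generator-pair commutators are: [p, q] = p².
The subgroup they normally generate is {e, p, p², p³, p⁴, p⁵, p⁶, p⁷, p⁸, p⁹, p¹⁰, p¹¹, p¹², p¹³, p¹⁴}, of order 15.
Check: |G/G'| = 30/15 = 2 is the order of the abelianisation.

Answer: 15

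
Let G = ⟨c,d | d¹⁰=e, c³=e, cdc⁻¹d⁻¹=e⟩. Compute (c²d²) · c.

Compute (c²d²) · c by multiplying left to right and reducing via the relations at each step:
  (c²d²) · c = d²

Answer: d²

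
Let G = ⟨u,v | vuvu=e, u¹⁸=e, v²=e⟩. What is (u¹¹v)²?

Compute successive powers of (u¹¹v), reducing at each step:
  (u¹¹v)²: (u¹¹v) · u¹¹ = v;   v · v = e

Answer: e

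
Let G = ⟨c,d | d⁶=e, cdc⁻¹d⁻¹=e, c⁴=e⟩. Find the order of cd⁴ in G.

Compute successive powers until reaching e:
  (cd⁴)¹ = cd⁴, (cd⁴)² = c²d², (cd⁴)³ = c³, (cd⁴)⁴ = d⁴, (cd⁴)⁵ = cd², (cd⁴)⁶ = c², (cd⁴)⁷ = c³d⁴, (cd⁴)⁸ = d², (cd⁴)⁹ = c, (cd⁴)¹⁰ = c²d⁴, (cd⁴)¹¹ = c³d², (cd⁴)¹² = e.
The smallest positive k with (cd⁴)ᵏ = e is 12.

Answer: 12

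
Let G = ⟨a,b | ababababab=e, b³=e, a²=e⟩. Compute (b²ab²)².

Compute successive powers of (b²ab²), reducing at each step:
  (b²ab²)²: (b²ab²) · b² = b²ab;   (b²ab) · a = b²aba;   (b²aba) · b² = b²abab²

Answer: b²abab²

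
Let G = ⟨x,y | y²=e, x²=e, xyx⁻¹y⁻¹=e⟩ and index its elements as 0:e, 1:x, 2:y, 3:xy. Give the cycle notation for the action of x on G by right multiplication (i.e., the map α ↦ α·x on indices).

(0 1)(2 3)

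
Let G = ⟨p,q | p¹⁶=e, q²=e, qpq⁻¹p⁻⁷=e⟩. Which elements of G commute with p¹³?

⟨p¹³⟩ ⊆ C_G(p¹³) since powers of p¹³ commute with p¹³; so |C_G(p¹³)| ≥ |⟨p¹³⟩| = 16.
By orbit–stabilizer, |C_G(p¹³)| = |G| / |conj. class of p¹³| = 32 / 2 = 16.
The 16 elements commuting with p¹³ are {e, p, p², p³, p⁴, p⁵, p⁶, p⁷, p⁸, p⁹, p¹⁰, p¹¹, p¹², p¹³, p¹⁴, p¹⁵}.

Answer: {e, p, p², p³, p⁴, p⁵, p⁶, p⁷, p⁸, p⁹, p¹⁰, p¹¹, p¹², p¹³, p¹⁴, p¹⁵}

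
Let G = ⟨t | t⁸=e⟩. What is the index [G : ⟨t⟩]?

First find ord(t) by computing successive powers:
  t¹ = t, t² = t², t³ = t³, t⁴ = t⁴, t⁵ = t⁵, t⁶ = t⁶, t⁷ = t⁷, t⁸ = e.
So |⟨t⟩| = ord(t) = 8. With |G| = 8, by Lagrange [G : ⟨t⟩] = 8/8 = 1.

Answer: 1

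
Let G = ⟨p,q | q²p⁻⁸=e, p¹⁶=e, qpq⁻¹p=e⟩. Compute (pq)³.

Compute successive powers of (pq), reducing at each step:
  (pq)²: (pq) · p = q;   q · q = p⁸
  (pq)³: (p⁸) · p = p⁹;   (p⁹) · q = pq⁻¹

Answer: pq⁻¹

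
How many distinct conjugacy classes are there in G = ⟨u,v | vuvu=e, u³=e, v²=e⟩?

The conjugacy classes (representative and size) are:
  [e] (size 1), [u] (size 2), [uv] (size 3).
Class equation: 1 + 2 + 3 = 6 = |G|. So G has 3 conjugacy classes.

Answer: 3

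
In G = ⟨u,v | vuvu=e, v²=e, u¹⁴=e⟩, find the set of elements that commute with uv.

⟨uv⟩ ⊆ C_G(uv) since powers of uv commute with uv; so |C_G(uv)| ≥ |⟨uv⟩| = 2.
By orbit–stabilizer, |C_G(uv)| = |G| / |conj. class of uv| = 28 / 7 = 4.
The 4 elements commuting with uv are {e, u⁷, uv, u⁸v}.

Answer: {e, u⁷, uv, u⁸v}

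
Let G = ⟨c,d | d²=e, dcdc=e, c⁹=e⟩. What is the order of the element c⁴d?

Compute successive powers until reaching e:
  (c⁴d)¹ = c⁴d, (c⁴d)² = e.
The smallest positive k with (c⁴d)ᵏ = e is 2.

Answer: 2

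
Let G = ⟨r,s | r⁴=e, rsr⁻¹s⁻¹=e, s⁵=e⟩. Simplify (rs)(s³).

Compute (rs) · (s³) by multiplying left to right and reducing via the relations at each step:
  (rs) · s³ = rs⁴

Answer: rs⁴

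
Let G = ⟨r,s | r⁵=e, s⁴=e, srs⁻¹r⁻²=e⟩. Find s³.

Compute successive powers of s, reducing at each step:
  s²: s · s = s²
  s³: (s²) · s = s³

Answer: s³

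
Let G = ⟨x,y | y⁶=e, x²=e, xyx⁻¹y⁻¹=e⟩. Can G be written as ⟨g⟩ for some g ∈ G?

|G| = 12, but the maximum element order in G is 6 < 12. No single element generates all of G, so G is not cyclic.

Answer: No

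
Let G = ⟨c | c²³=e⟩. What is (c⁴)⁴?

Compute successive powers of (c⁴), reducing at each step:
  (c⁴)²: (c⁴) · c⁴ = c⁸
  (c⁴)³: (c⁸) · c⁴ = c¹²
  (c⁴)⁴: (c¹²) · c⁴ = c¹⁶

Answer: c¹⁶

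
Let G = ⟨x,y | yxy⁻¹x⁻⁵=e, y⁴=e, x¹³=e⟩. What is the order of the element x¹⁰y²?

Compute successive powers until reaching e:
  (x¹⁰y²)¹ = x¹⁰y², (x¹⁰y²)² = e.
The smallest positive k with (x¹⁰y²)ᵏ = e is 2.

Answer: 2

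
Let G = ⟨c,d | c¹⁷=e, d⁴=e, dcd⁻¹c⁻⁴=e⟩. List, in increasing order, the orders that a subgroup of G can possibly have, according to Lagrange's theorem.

|G| = 68 = 2² · 17. By Lagrange's theorem the order of any subgroup divides 68; the divisors of 68 are 1, 2, 4, 17, 34, 68.

Answer: 1, 2, 4, 17, 34, 68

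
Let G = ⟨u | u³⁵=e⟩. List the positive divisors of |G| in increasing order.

|G| = 35 = 5 · 7. By Lagrange's theorem the order of any subgroup divides 35; the divisors of 35 are 1, 5, 7, 35.

Answer: 1, 5, 7, 35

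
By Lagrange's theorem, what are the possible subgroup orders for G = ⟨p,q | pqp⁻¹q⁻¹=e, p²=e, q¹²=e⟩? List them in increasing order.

|G| = 24 = 2³ · 3. By Lagrange's theorem the order of any subgroup divides 24; the divisors of 24 are 1, 2, 3, 4, 6, 8, 12, 24.

Answer: 1, 2, 3, 4, 6, 8, 12, 24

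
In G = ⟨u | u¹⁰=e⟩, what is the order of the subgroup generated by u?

|⟨u⟩| equals the order of u. Compute successive powers until reaching e:
  u¹ = u, u² = u², u³ = u³, u⁴ = u⁴, u⁵ = u⁵, u⁶ = u⁶, u⁷ = u⁷, u⁸ = u⁸, u⁹ = u⁹, u¹⁰ = e.
The smallest positive k with uᵏ = e is 10, so |⟨u⟩| = 10.

Answer: 10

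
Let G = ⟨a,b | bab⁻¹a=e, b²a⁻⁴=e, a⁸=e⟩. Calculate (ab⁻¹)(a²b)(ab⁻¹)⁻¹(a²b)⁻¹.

[(ab⁻¹), (a²b)] = (ab⁻¹)·(a²b)·(ab⁻¹)⁻¹·(a²b)⁻¹.
  (ab⁻¹) · (a²b) = a⁷
  (a⁷) · (ab) = b
  b · (a²b⁻¹) = a⁶

Answer: a⁶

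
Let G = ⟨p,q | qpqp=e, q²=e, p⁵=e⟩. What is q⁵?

Compute successive powers of q, reducing at each step:
  q²: q · q = e
  q³: e · q = q
  q⁴: q · q = e
  q⁵: e · q = q

Answer: q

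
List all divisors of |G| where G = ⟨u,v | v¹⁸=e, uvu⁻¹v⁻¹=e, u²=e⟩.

|G| = 36 = 2² · 3². By Lagrange's theorem the order of any subgroup divides 36; the divisors of 36 are 1, 2, 3, 4, 6, 9, 12, 18, 36.

Answer: 1, 2, 3, 4, 6, 9, 12, 18, 36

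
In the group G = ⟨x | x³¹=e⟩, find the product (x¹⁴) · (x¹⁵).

Compute (x¹⁴) · (x¹⁵) by multiplying left to right and reducing via the relations at each step:
  (x¹⁴) · x¹⁵ = x²⁹

Answer: x²⁹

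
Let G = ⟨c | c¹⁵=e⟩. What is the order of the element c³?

Compute successive powers until reaching e:
  (c³)¹ = c³, (c³)² = c⁶, (c³)³ = c⁹, (c³)⁴ = c¹², (c³)⁵ = e.
The smallest positive k with (c³)ᵏ = e is 5.

Answer: 5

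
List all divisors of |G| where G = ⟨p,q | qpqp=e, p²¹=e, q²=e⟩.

|G| = 42 = 2 · 3 · 7. By Lagrange's theorem the order of any subgroup divides 42; the divisors of 42 are 1, 2, 3, 6, 7, 14, 21, 42.

Answer: 1, 2, 3, 6, 7, 14, 21, 42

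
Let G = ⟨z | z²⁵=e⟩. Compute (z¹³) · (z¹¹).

Compute (z¹³) · (z¹¹) by multiplying left to right and reducing via the relations at each step:
  (z¹³) · z¹¹ = z²⁴

Answer: z²⁴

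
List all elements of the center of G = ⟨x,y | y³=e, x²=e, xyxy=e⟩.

An element z ∈ Z(G) iff z commutes with every generator.
For example e is central: e·x = x = x·e; e·y = y = y·e.
Whereas x ∉ Z(G) since x·y = xy ≠ xy² = y·x.
Checking each of the 6 elements this way gives Z(G) = {e}, of order 1.

Answer: {e}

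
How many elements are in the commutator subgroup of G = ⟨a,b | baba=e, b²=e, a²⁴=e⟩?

G' = [G, G] is generated by all commutators. The generator-pair commutators are: [a, b] = a².
The subgroup they normally generate is {e, a², a⁴, a⁶, a⁸, a¹⁰, a¹², a¹⁴, a¹⁶, a¹⁸, a²⁰, a²²}, of order 12.
Check: |G/G'| = 48/12 = 4 is the order of the abelianisation.

Answer: 12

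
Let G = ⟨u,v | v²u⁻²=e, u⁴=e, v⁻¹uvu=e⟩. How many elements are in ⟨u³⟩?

|⟨u³⟩| equals the order of u³. Compute successive powers until reaching e:
  (u³)¹ = u³, (u³)² = u², (u³)³ = u, (u³)⁴ = e.
The smallest positive k with (u³)ᵏ = e is 4, so |⟨u³⟩| = 4.

Answer: 4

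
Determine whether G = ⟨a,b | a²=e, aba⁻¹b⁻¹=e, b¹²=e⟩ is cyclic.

|G| = 24, but the maximum element order in G is 12 < 24. No single element generates all of G, so G is not cyclic.

Answer: No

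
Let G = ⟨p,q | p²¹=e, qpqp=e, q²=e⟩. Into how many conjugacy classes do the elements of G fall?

The conjugacy classes (representative and size) are:
  [e] (size 1), [p²⁰] (size 2), [p²] (size 2), [p³] (size 2), [p¹⁷] (size 2), [p⁵] (size 2), [p⁶] (size 2), [p⁷] (size 2), [p⁸] (size 2), [p⁹] (size 2), [p¹⁰] (size 2), [q] (size 21).
Class equation: 1 + 2 + 2 + 2 + 2 + 2 + 2 + 2 + 2 + 2 + 2 + 21 = 42 = |G|. So G has 12 conjugacy classes.

Answer: 12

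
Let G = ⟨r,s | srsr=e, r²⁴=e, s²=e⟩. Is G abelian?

r·s = rs but s·r = r²³s, so r·s ≠ s·r and G is not abelian.

Answer: No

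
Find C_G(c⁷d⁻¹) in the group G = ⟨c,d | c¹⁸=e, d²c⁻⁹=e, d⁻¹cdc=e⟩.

⟨c⁷d⁻¹⟩ ⊆ C_G(c⁷d⁻¹) since powers of c⁷d⁻¹ commute with c⁷d⁻¹; so |C_G(c⁷d⁻¹)| ≥ |⟨c⁷d⁻¹⟩| = 4.
By orbit–stabilizer, |C_G(c⁷d⁻¹)| = |G| / |conj. class of c⁷d⁻¹| = 36 / 9 = 4.
The 4 elements commuting with c⁷d⁻¹ are {e, c⁹, c⁷d, c⁷d⁻¹}.

Answer: {e, c⁹, c⁷d, c⁷d⁻¹}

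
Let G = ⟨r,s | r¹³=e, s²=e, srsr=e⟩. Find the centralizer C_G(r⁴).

⟨r⁴⟩ ⊆ C_G(r⁴) since powers of r⁴ commute with r⁴; so |C_G(r⁴)| ≥ |⟨r⁴⟩| = 13.
By orbit–stabilizer, |C_G(r⁴)| = |G| / |conj. class of r⁴| = 26 / 2 = 13.
The 13 elements commuting with r⁴ are {e, r, r², r³, r⁴, r⁵, r⁶, r⁷, r⁸, r⁹, r¹⁰, r¹¹, r¹²}.

Answer: {e, r, r², r³, r⁴, r⁵, r⁶, r⁷, r⁸, r⁹, r¹⁰, r¹¹, r¹²}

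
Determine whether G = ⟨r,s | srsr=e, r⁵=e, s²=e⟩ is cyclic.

Every cyclic group is abelian. But r·s = rs while s·r = r⁴s, so r·s ≠ s·r and G is not abelian. Hence G is not cyclic.

Answer: No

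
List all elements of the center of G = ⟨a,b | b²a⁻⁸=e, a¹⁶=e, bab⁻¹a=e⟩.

An element z ∈ Z(G) iff z commutes with every generator.
For example a⁸ is central: (a⁸)·a = a⁹ = a·(a⁸); (a⁸)·b = b⁻¹ = b·(a⁸).
Whereas a ∉ Z(G) since a·b = ab ≠ a⁷b⁻¹ = b·a.
Checking each of the 32 elements this way gives Z(G) = {e, a⁸}, of order 2.

Answer: {e, a⁸}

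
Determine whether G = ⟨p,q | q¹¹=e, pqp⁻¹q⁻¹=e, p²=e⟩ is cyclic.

|G| = 22. The element pq has order 22 (its powers give 22 distinct elements), so ⟨pq⟩ = G and G is cyclic.

Answer: Yes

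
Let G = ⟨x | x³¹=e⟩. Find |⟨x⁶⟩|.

|⟨x⁶⟩| equals the order of x⁶. Compute successive powers until reaching e:
  (x⁶)¹ = x⁶, (x⁶)² = x¹², (x⁶)³ = x¹⁸, (x⁶)⁴ = x²⁴, (x⁶)⁵ = x³⁰, (x⁶)⁶ = x⁵, (x⁶)⁷ = x¹¹, (x⁶)⁸ = x¹⁷, (x⁶)⁹ = x²³, (x⁶)¹⁰ = x²⁹, (x⁶)¹¹ = x⁴, (x⁶)¹² = x¹⁰, (x⁶)¹³ = x¹⁶, (x⁶)¹⁴ = x²², (x⁶)¹⁵ = x²⁸, (x⁶)¹⁶ = x³, (x⁶)¹⁷ = x⁹, (x⁶)¹⁸ = x¹⁵, (x⁶)¹⁹ = x²¹, (x⁶)²⁰ = x²⁷, (x⁶)²¹ = x², (x⁶)²² = x⁸, (x⁶)²³ = x¹⁴, (x⁶)²⁴ = x²⁰, (x⁶)²⁵ = x²⁶, (x⁶)²⁶ = x, (x⁶)²⁷ = x⁷, (x⁶)²⁸ = x¹³, (x⁶)²⁹ = x¹⁹, (x⁶)³⁰ = x²⁵, (x⁶)³¹ = e.
The smallest positive k with (x⁶)ᵏ = e is 31, so |⟨x⁶⟩| = 31.

Answer: 31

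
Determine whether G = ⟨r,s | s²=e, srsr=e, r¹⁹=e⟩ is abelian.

r·s = rs but s·r = r¹⁸s, so r·s ≠ s·r and G is not abelian.

Answer: No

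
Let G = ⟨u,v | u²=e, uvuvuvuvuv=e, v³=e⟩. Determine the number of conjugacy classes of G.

The conjugacy classes (representative and size) are:
  [e] (size 1), [uvuv²uvuv²u] (size 15), [vuvuv²u] (size 20), [uv²uv²u] (size 12), [v²uvuv²] (size 12).
Class equation: 1 + 15 + 20 + 12 + 12 = 60 = |G|. So G has 5 conjugacy classes.

Answer: 5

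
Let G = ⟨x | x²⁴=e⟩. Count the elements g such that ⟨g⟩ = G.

G is cyclic of order 24. An element generates G iff its order is 24, and a cyclic group of order 24 has exactly φ(24) = 8 such elements.

Answer: 8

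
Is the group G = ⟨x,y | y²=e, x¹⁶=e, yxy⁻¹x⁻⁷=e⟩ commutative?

x·y = xy but y·x = x⁷y, so x·y ≠ y·x and G is not abelian.

Answer: No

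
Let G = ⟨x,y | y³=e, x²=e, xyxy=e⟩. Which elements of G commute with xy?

⟨xy⟩ ⊆ C_G(xy) since powers of xy commute with xy; so |C_G(xy)| ≥ |⟨xy⟩| = 2.
By orbit–stabilizer, |C_G(xy)| = |G| / |conj. class of xy| = 6 / 3 = 2.
The 2 elements commuting with xy are {e, xy}.

Answer: {e, xy}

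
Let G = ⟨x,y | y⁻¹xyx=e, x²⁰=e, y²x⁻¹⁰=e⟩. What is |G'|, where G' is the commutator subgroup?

G' = [G, G] is generated by all commutators. The generator-pair commutators are: [x, y] = x².
The subgroup they normally generate is {e, x², x⁴, x⁶, x⁸, x¹⁰, x¹², x¹⁴, x¹⁶, x¹⁸}, of order 10.
Check: |G/G'| = 40/10 = 4 is the order of the abelianisation.

Answer: 10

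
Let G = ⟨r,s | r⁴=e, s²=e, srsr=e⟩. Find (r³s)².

Compute successive powers of (r³s), reducing at each step:
  (r³s)²: (r³s) · r³ = s;   s · s = e

Answer: e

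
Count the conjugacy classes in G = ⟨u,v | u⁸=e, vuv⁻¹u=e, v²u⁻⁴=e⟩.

The conjugacy classes (representative and size) are:
  [e] (size 1), [u⁷] (size 2), [u²] (size 2), [u⁵] (size 2), [u⁴] (size 1), [u²v⁻¹] (size 4), [u³v] (size 4).
Class equation: 1 + 2 + 2 + 2 + 1 + 4 + 4 = 16 = |G|. So G has 7 conjugacy classes.

Answer: 7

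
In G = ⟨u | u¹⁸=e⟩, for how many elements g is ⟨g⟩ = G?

G is cyclic of order 18. An element generates G iff its order is 18, and a cyclic group of order 18 has exactly φ(18) = 6 such elements.

Answer: 6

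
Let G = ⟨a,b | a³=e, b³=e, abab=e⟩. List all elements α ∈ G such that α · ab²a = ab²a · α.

⟨ab²a⟩ ⊆ C_G(ab²a) since powers of ab²a commute with ab²a; so |C_G(ab²a)| ≥ |⟨ab²a⟩| = 2.
By orbit–stabilizer, |C_G(ab²a)| = |G| / |conj. class of ab²a| = 12 / 3 = 4.
The 4 elements commuting with ab²a are {e, ab, a²b², ab²a}.

Answer: {e, ab, a²b², ab²a}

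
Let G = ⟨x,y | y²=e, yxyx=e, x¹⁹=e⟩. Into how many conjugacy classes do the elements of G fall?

The conjugacy classes (representative and size) are:
  [e] (size 1), [x¹⁸] (size 2), [x²] (size 2), [x¹⁶] (size 2), [x⁴] (size 2), [x¹⁴] (size 2), [x¹³] (size 2), [x¹²] (size 2), [x⁸] (size 2), [x⁹] (size 2), [y] (size 19).
Class equation: 1 + 2 + 2 + 2 + 2 + 2 + 2 + 2 + 2 + 2 + 19 = 38 = |G|. So G has 11 conjugacy classes.

Answer: 11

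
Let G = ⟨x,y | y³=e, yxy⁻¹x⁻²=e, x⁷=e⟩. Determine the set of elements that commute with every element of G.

An element z ∈ Z(G) iff z commutes with every generator.
For example e is central: e·x = x = x·e; e·y = y = y·e.
Whereas x ∉ Z(G) since x·y = xy ≠ x²y = y·x.
Checking each of the 21 elements this way gives Z(G) = {e}, of order 1.

Answer: {e}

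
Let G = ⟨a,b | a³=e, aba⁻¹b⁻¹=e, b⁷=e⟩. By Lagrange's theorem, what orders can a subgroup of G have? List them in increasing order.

|G| = 21 = 3 · 7. By Lagrange's theorem the order of any subgroup divides 21; the divisors of 21 are 1, 3, 7, 21.

Answer: 1, 3, 7, 21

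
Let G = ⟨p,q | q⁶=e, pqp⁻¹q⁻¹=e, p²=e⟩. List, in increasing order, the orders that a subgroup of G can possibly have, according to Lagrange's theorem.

|G| = 12 = 2² · 3. By Lagrange's theorem the order of any subgroup divides 12; the divisors of 12 are 1, 2, 3, 4, 6, 12.

Answer: 1, 2, 3, 4, 6, 12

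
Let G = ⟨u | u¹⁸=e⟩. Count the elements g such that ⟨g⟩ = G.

G is cyclic of order 18. An element generates G iff its order is 18, and a cyclic group of order 18 has exactly φ(18) = 6 such elements.

Answer: 6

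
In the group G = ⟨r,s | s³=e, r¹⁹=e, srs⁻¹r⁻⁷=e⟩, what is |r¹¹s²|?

Compute successive powers until reaching e:
  (r¹¹s²)¹ = r¹¹s², (r¹¹s²)² = r¹⁸s, (r¹¹s²)³ = e.
The smallest positive k with (r¹¹s²)ᵏ = e is 3.

Answer: 3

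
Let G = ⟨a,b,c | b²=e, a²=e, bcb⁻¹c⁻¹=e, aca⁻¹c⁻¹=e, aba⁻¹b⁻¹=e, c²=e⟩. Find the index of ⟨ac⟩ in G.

First find ord(ac) by computing successive powers:
  (ac)¹ = ac, (ac)² = e.
So |⟨ac⟩| = ord(ac) = 2. With |G| = 8, by Lagrange [G : ⟨ac⟩] = 8/2 = 4.

Answer: 4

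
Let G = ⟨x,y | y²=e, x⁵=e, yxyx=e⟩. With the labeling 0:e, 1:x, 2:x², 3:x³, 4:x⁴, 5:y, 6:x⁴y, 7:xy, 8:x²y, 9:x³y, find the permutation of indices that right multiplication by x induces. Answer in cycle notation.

(0 1 2 3 4)(5 6 9 8 7)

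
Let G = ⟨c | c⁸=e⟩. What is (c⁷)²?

Compute successive powers of (c⁷), reducing at each step:
  (c⁷)²: (c⁷) · c⁷ = c⁶

Answer: c⁶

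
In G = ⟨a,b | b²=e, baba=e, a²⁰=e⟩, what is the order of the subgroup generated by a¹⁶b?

|⟨a¹⁶b⟩| equals the order of a¹⁶b. Compute successive powers until reaching e:
  (a¹⁶b)¹ = a¹⁶b, (a¹⁶b)² = e.
The smallest positive k with (a¹⁶b)ᵏ = e is 2, so |⟨a¹⁶b⟩| = 2.

Answer: 2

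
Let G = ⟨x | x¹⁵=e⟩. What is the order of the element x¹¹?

Compute successive powers until reaching e:
  (x¹¹)¹ = x¹¹, (x¹¹)² = x⁷, (x¹¹)³ = x³, (x¹¹)⁴ = x¹⁴, (x¹¹)⁵ = x¹⁰, (x¹¹)⁶ = x⁶, (x¹¹)⁷ = x², (x¹¹)⁸ = x¹³, (x¹¹)⁹ = x⁹, (x¹¹)¹⁰ = x⁵, (x¹¹)¹¹ = x, (x¹¹)¹² = x¹², (x¹¹)¹³ = x⁸, (x¹¹)¹⁴ = x⁴, (x¹¹)¹⁵ = e.
The smallest positive k with (x¹¹)ᵏ = e is 15.

Answer: 15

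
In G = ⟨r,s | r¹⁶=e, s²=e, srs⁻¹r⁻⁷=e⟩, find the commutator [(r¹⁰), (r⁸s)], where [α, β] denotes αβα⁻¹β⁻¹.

[(r¹⁰), (r⁸s)] = (r¹⁰)·(r⁸s)·(r¹⁰)⁻¹·(r⁸s)⁻¹.
  (r¹⁰) · (r⁸s) = r²s
  (r²s) · (r⁶) = r¹²s
  (r¹²s) · (r⁸s) = r⁴

Answer: r⁴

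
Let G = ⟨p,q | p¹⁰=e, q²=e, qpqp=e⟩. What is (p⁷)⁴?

Compute successive powers of (p⁷), reducing at each step:
  (p⁷)²: (p⁷) · p⁷ = p⁴
  (p⁷)³: (p⁴) · p⁷ = p
  (p⁷)⁴: p · p⁷ = p⁸

Answer: p⁸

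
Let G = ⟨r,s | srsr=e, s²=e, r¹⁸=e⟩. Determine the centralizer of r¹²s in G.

⟨r¹²s⟩ ⊆ C_G(r¹²s) since powers of r¹²s commute with r¹²s; so |C_G(r¹²s)| ≥ |⟨r¹²s⟩| = 2.
By orbit–stabilizer, |C_G(r¹²s)| = |G| / |conj. class of r¹²s| = 36 / 9 = 4.
The 4 elements commuting with r¹²s are {e, r⁹, r³s, r¹²s}.

Answer: {e, r⁹, r³s, r¹²s}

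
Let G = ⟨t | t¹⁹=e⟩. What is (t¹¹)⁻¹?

The order of (t¹¹) is 19 (smallest k with (t¹¹)ᵏ = e), so (t¹¹)⁻¹ = (t¹¹)¹⁸ = t⁸.
Check: (t¹¹) · (t⁸) → (t¹¹) · t⁸ = e, giving e as required.

Answer: t⁸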